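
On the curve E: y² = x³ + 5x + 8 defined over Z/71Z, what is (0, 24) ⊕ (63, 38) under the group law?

(0, 24) + (63, 38). λ = (38 - 24)/(63 - 0) ≡ 14/63 mod 71. 63⁻¹ ≡ 62 (mod 71), so λ ≡ 16.
  x = λ² - 0 - 63 = 256 - 63 ≡ 51; y = λ·(0 - 51) - 24 ≡ 12. → (51, 12)

(51, 12)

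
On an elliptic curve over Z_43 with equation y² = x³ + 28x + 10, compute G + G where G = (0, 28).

(11, 31)

tangent at (0, 28): λ = (3·0² + 28)/(2·28) ≡ 28/13. 13⁻¹ ≡ 10 (mod 43) since 13·10 = 130 ≡ 1, so λ ≡ 28·10 ≡ 22.
  x = λ² - 0 - 0 = 484 - 0 ≡ 11; y = λ·(0 - 11) - 28 ≡ 31. → (11, 31)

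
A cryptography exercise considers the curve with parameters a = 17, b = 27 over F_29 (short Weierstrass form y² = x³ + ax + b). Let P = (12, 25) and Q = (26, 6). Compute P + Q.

(12, 25) + (26, 6). λ = (6 - 25)/(26 - 12) ≡ 10/14 mod 29. 14⁻¹ ≡ 27 (mod 29), so λ ≡ 9.
  x = λ² - 12 - 26 = 81 - 38 ≡ 14; y = λ·(12 - 14) - 25 ≡ 15. → (14, 15)

(14, 15)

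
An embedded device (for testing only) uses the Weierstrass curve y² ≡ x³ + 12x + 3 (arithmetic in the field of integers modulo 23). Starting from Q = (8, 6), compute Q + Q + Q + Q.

Repeated addition: build up to 4Q.
2Q: tangent at (8, 6): λ = (3·8² + 12)/(2·6) ≡ 20/12. 12⁻¹ ≡ 2 (mod 23), so λ ≡ 20·2 ≡ 17.
  x = λ² - 8 - 8 = 289 - 16 ≡ 20; y = λ·(8 - 20) - 6 ≡ 20. → (20, 20)
3Q: (20, 20) + (8, 6). λ = (6 - 20)/(8 - 20) ≡ 9/11 mod 23. 11⁻¹ ≡ 21 (mod 23) since 11·21 = 231 ≡ 1, so λ ≡ 5.
  x = λ² - 20 - 8 = 25 - 28 ≡ 20; y = λ·(20 - 20) - 20 ≡ 3. → (20, 3)
4Q: (20, 3) + (8, 6). λ = (6 - 3)/(8 - 20) ≡ 3/11 mod 23. 11⁻¹ ≡ 21 (mod 23) since 11·21 = 231 ≡ 1, so λ ≡ 17.
  x = λ² - 20 - 8 = 289 - 28 ≡ 8; y = λ·(20 - 8) - 3 ≡ 17. → (8, 17)

(8, 17)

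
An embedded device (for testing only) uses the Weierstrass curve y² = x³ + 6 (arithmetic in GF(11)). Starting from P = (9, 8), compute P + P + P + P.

(4, 9)

Repeated addition: build up to 4P.
2P: tangent at (9, 8): λ = (3·9² + 0)/(2·8) ≡ 1/5. 5⁻¹ ≡ 9 (mod 11) since 5·9 = 45 ≡ 1, so λ ≡ 1·9 ≡ 9.
  x = λ² - 9 - 9 = 81 - 18 ≡ 8; y = λ·(9 - 8) - 8 ≡ 1. → (8, 1)
3P: (8, 1) + (9, 8). λ = (8 - 1)/(9 - 8) ≡ 7/1 mod 11. 1⁻¹ ≡ 1 (mod 11), so λ ≡ 7.
  x = λ² - 8 - 9 = 49 - 17 ≡ 10; y = λ·(8 - 10) - 1 ≡ 7. → (10, 7)
4P: (10, 7) + (9, 8). λ = (8 - 7)/(9 - 10) ≡ 1/10 mod 11. 10⁻¹ ≡ 10 (mod 11), so λ ≡ 10.
  x = λ² - 10 - 9 = 100 - 19 ≡ 4; y = λ·(10 - 4) - 7 ≡ 9. → (4, 9)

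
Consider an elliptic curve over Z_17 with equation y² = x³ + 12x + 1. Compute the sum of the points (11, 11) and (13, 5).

(11, 11) + (13, 5). λ = (5 - 11)/(13 - 11) ≡ 11/2 mod 17. 2⁻¹ ≡ 9 (mod 17), so λ ≡ 14.
  x = λ² - 11 - 13 = 196 - 24 ≡ 2; y = λ·(11 - 2) - 11 ≡ 13. → (2, 13)

(2, 13)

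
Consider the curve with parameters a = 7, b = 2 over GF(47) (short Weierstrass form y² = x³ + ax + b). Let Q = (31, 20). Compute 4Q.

Repeated addition: build up to 4Q.
2Q: tangent at (31, 20): λ = (3·31² + 7)/(2·20) ≡ 23/40. 40⁻¹ ≡ 20 (mod 47), so λ ≡ 23·20 ≡ 37.
  x = λ² - 31 - 31 = 1369 - 62 ≡ 38; y = λ·(31 - 38) - 20 ≡ 3. → (38, 3)
3Q: (38, 3) + (31, 20). λ = (20 - 3)/(31 - 38) ≡ 17/40 mod 47. 40⁻¹ ≡ 20 (mod 47) since 40·20 = 800 ≡ 1, so λ ≡ 11.
  x = λ² - 38 - 31 = 121 - 69 ≡ 5; y = λ·(38 - 5) - 3 ≡ 31. → (5, 31)
4Q: (5, 31) + (31, 20). λ = (20 - 31)/(31 - 5) ≡ 36/26 mod 47. 26⁻¹ ≡ 38 (mod 47), so λ ≡ 5.
  x = λ² - 5 - 31 = 25 - 36 ≡ 36; y = λ·(5 - 36) - 31 ≡ 2. → (36, 2)

(36, 2)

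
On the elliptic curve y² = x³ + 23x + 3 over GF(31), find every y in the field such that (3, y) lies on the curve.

none

x³ + 23x + 3 = 99 ≡ 6 (mod 31).
6 is a non-residue mod 31; no y exists.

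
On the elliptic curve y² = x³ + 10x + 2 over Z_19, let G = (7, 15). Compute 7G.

(14, 6)

Double-and-add on 7 = (111)₂. Start with G = (7, 15) for the leading 1-bit.
double: tangent at (7, 15): λ = (3·7² + 10)/(2·15) ≡ 5/11. 11⁻¹ ≡ 7 (mod 19), so λ ≡ 5·7 ≡ 16.
  x = λ² - 7 - 7 = 256 - 14 ≡ 14; y = λ·(7 - 14) - 15 ≡ 6. → (14, 6)
add G: (14, 6) + (7, 15). λ = (15 - 6)/(7 - 14) ≡ 9/12 mod 19. 12⁻¹ ≡ 8 (mod 19) since 12·8 = 96 ≡ 1, so λ ≡ 15.
  x = λ² - 14 - 7 = 225 - 21 ≡ 14; y = λ·(14 - 14) - 6 ≡ 13. → (14, 13)
double: tangent at (14, 13): λ = (3·14² + 10)/(2·13) ≡ 9/7. 7⁻¹ ≡ 11 (mod 19), so λ ≡ 9·11 ≡ 4.
  x = λ² - 14 - 14 = 16 - 28 ≡ 7; y = λ·(14 - 7) - 13 ≡ 15. → (7, 15)
add G: tangent at (7, 15): λ = (3·7² + 10)/(2·15) ≡ 5/11. 11⁻¹ ≡ 7 (mod 19), so λ ≡ 5·7 ≡ 16.
  x = λ² - 7 - 7 = 256 - 14 ≡ 14; y = λ·(7 - 14) - 15 ≡ 6. → (14, 6)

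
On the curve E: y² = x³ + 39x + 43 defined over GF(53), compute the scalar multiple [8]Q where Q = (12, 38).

Double-and-add on 8 = (1000)₂. Start with Q = (12, 38) for the leading 1-bit.
double: tangent at (12, 38): λ = (3·12² + 39)/(2·38) ≡ 47/23. 23⁻¹ ≡ 30 (mod 53), so λ ≡ 47·30 ≡ 32.
  x = λ² - 12 - 12 = 1024 - 24 ≡ 46; y = λ·(12 - 46) - 38 ≡ 40. → (46, 40)
double: tangent at (46, 40): λ = (3·46² + 39)/(2·40) ≡ 27/27. 27⁻¹ ≡ 2 (mod 53), so λ ≡ 27·2 ≡ 1.
  x = λ² - 46 - 46 = 1 - 92 ≡ 15; y = λ·(46 - 15) - 40 ≡ 44. → (15, 44)
double: tangent at (15, 44): λ = (3·15² + 39)/(2·44) ≡ 25/35. 35⁻¹ ≡ 50 (mod 53), so λ ≡ 25·50 ≡ 31.
  x = λ² - 15 - 15 = 961 - 30 ≡ 30; y = λ·(15 - 30) - 44 ≡ 21. → (30, 21)

(30, 21)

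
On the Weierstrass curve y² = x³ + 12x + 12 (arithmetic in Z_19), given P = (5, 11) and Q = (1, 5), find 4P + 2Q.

First 4P:
Repeated addition: build up to 4P.
2P: tangent at (5, 11): λ = (3·5² + 12)/(2·11) ≡ 11/3. 3⁻¹ ≡ 13 (mod 19) since 3·13 = 39 ≡ 1, so λ ≡ 11·13 ≡ 10.
  x = λ² - 5 - 5 = 100 - 10 ≡ 14; y = λ·(5 - 14) - 11 ≡ 13. → (14, 13)
3P: (14, 13) + (5, 11). λ = (11 - 13)/(5 - 14) ≡ 17/10 mod 19. 10⁻¹ ≡ 2 (mod 19), so λ ≡ 15.
  x = λ² - 14 - 5 = 225 - 19 ≡ 16; y = λ·(14 - 16) - 13 ≡ 14. → (16, 14)
4P: (16, 14) + (5, 11). λ = (11 - 14)/(5 - 16) ≡ 16/8 mod 19. 8⁻¹ ≡ 12 (mod 19), so λ ≡ 2.
  x = λ² - 16 - 5 = 4 - 21 ≡ 2; y = λ·(16 - 2) - 14 ≡ 14. → (2, 14)
4P = (2, 14).
Next 2Q:
Repeated addition: build up to 2Q.
2Q: tangent at (1, 5): λ = (3·1² + 12)/(2·5) ≡ 15/10. 10⁻¹ ≡ 2 (mod 19) since 10·2 = 20 ≡ 1, so λ ≡ 15·2 ≡ 11.
  x = λ² - 1 - 1 = 121 - 2 ≡ 5; y = λ·(1 - 5) - 5 ≡ 8. → (5, 8)
2Q = (5, 8).
Finally 4P + 2Q:
(2, 14) + (5, 8). λ = (8 - 14)/(5 - 2) ≡ 13/3 mod 19. 3⁻¹ ≡ 13 (mod 19) since 3·13 = 39 ≡ 1, so λ ≡ 17.
  x = λ² - 2 - 5 = 289 - 7 ≡ 16; y = λ·(2 - 16) - 14 ≡ 14. → (16, 14)

(16, 14)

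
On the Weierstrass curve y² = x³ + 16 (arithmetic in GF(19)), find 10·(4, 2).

(4, 2)

Write P = (4, 2).
Double-and-add on 10 = (1010)₂. Start with P = (4, 2) for the leading 1-bit.
double: tangent at (4, 2): λ = (3·4² + 0)/(2·2) ≡ 10/4. 4⁻¹ ≡ 5 (mod 19), so λ ≡ 10·5 ≡ 12.
  x = λ² - 4 - 4 = 144 - 8 ≡ 3; y = λ·(4 - 3) - 2 ≡ 10. → (3, 10)
double: tangent at (3, 10): λ = (3·3² + 0)/(2·10) ≡ 8/1. 1⁻¹ ≡ 1 (mod 19), so λ ≡ 8·1 ≡ 8.
  x = λ² - 3 - 3 = 64 - 6 ≡ 1; y = λ·(3 - 1) - 10 ≡ 6. → (1, 6)
add P: (1, 6) + (4, 2). λ = (2 - 6)/(4 - 1) ≡ 15/3 mod 19. 3⁻¹ ≡ 13 (mod 19), so λ ≡ 5.
  x = λ² - 1 - 4 = 25 - 5 ≡ 1; y = λ·(1 - 1) - 6 ≡ 13. → (1, 13)
double: tangent at (1, 13): λ = (3·1² + 0)/(2·13) ≡ 3/7. 7⁻¹ ≡ 11 (mod 19), so λ ≡ 3·11 ≡ 14.
  x = λ² - 1 - 1 = 196 - 2 ≡ 4; y = λ·(1 - 4) - 13 ≡ 2. → (4, 2)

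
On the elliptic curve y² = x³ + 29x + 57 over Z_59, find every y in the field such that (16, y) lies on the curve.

29, 30

x³ + 29x + 57 = 4617 ≡ 15 (mod 59).
Square roots of 15 mod 59: 29 and 30 (since 29² = 841 ≡ 15).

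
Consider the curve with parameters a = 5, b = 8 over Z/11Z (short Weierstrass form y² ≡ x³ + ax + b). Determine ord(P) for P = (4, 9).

5

2P: tangent at (4, 9): λ = (3·4² + 5)/(2·9) ≡ 9/7. 7⁻¹ ≡ 8 (mod 11) since 7·8 = 56 ≡ 1, so λ ≡ 9·8 ≡ 6.
  x = λ² - 4 - 4 = 36 - 8 ≡ 6; y = λ·(4 - 6) - 9 ≡ 1. → (6, 1)
3P: (6, 1) + (4, 9). λ = (9 - 1)/(4 - 6) ≡ 8/9 mod 11. 9⁻¹ ≡ 5 (mod 11), so λ ≡ 7.
  x = λ² - 6 - 4 = 49 - 10 ≡ 6; y = λ·(6 - 6) - 1 ≡ 10. → (6, 10)
4P: (6, 10) + (4, 9). λ = (9 - 10)/(4 - 6) ≡ 10/9 mod 11. 9⁻¹ ≡ 5 (mod 11), so λ ≡ 6.
  x = λ² - 6 - 4 = 36 - 10 ≡ 4; y = λ·(6 - 4) - 10 ≡ 2. → (4, 2)
5P: (4, 2) + (4, 9): same x and y₁ ≡ -y₂, so the sum is 𝒪.
5P = 𝒪, so the order is 5.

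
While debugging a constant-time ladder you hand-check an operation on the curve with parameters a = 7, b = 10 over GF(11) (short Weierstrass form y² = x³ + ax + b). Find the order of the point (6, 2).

2P: tangent at (6, 2): λ = (3·6² + 7)/(2·2) ≡ 5/4. 4⁻¹ ≡ 3 (mod 11) since 4·3 = 12 ≡ 1, so λ ≡ 5·3 ≡ 4.
  x = λ² - 6 - 6 = 16 - 12 ≡ 4; y = λ·(6 - 4) - 2 ≡ 6. → (4, 6)
3P: (4, 6) + (6, 2). λ = (2 - 6)/(6 - 4) ≡ 7/2 mod 11. 2⁻¹ ≡ 6 (mod 11), so λ ≡ 9.
  x = λ² - 4 - 6 = 81 - 10 ≡ 5; y = λ·(4 - 5) - 6 ≡ 7. → (5, 7)
4P: (5, 7) + (6, 2). λ = (2 - 7)/(6 - 5) ≡ 6/1 mod 11. 1⁻¹ ≡ 1 (mod 11) since 1·1 = 1 ≡ 1, so λ ≡ 6.
  x = λ² - 5 - 6 = 36 - 11 ≡ 3; y = λ·(5 - 3) - 7 ≡ 5. → (3, 5)
5P: (3, 5) + (6, 2). λ = (2 - 5)/(6 - 3) ≡ 8/3 mod 11. 3⁻¹ ≡ 4 (mod 11), so λ ≡ 10.
  x = λ² - 3 - 6 = 100 - 9 ≡ 3; y = λ·(3 - 3) - 5 ≡ 6. → (3, 6)
6P: (3, 6) + (6, 2). λ = (2 - 6)/(6 - 3) ≡ 7/3 mod 11. 3⁻¹ ≡ 4 (mod 11) since 3·4 = 12 ≡ 1, so λ ≡ 6.
  x = λ² - 3 - 6 = 36 - 9 ≡ 5; y = λ·(3 - 5) - 6 ≡ 4. → (5, 4)
7P: (5, 4) + (6, 2). λ = (2 - 4)/(6 - 5) ≡ 9/1 mod 11. 1⁻¹ ≡ 1 (mod 11) since 1·1 = 1 ≡ 1, so λ ≡ 9.
  x = λ² - 5 - 6 = 81 - 11 ≡ 4; y = λ·(5 - 4) - 4 ≡ 5. → (4, 5)
8P: (4, 5) + (6, 2). λ = (2 - 5)/(6 - 4) ≡ 8/2 mod 11. 2⁻¹ ≡ 6 (mod 11), so λ ≡ 4.
  x = λ² - 4 - 6 = 16 - 10 ≡ 6; y = λ·(4 - 6) - 5 ≡ 9. → (6, 9)
9P: (6, 9) + (6, 2): same x and y₁ ≡ -y₂, so the sum is O.
9P = O, so the order is 9.

9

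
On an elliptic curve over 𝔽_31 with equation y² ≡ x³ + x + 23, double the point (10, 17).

(20, 13)

tangent at (10, 17): λ = (3·10² + 1)/(2·17) ≡ 22/3. 3⁻¹ ≡ 21 (mod 31) since 3·21 = 63 ≡ 1, so λ ≡ 22·21 ≡ 28.
  x = λ² - 10 - 10 = 784 - 20 ≡ 20; y = λ·(10 - 20) - 17 ≡ 13. → (20, 13)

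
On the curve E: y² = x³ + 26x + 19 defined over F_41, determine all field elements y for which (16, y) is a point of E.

x³ + 26x + 19 = 4531 ≡ 21 (mod 41).
Square roots of 21 mod 41: 12 and 29 (since 12² = 144 ≡ 21).

12, 29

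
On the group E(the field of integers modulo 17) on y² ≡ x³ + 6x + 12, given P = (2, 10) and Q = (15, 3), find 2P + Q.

First 2P:
Repeated addition: build up to 2P.
2P: tangent at (2, 10): λ = (3·2² + 6)/(2·10) ≡ 1/3. 3⁻¹ ≡ 6 (mod 17) since 3·6 = 18 ≡ 1, so λ ≡ 1·6 ≡ 6.
  x = λ² - 2 - 2 = 36 - 4 ≡ 15; y = λ·(2 - 15) - 10 ≡ 14. → (15, 14)
2P = (15, 14).
Finally 2P + Q:
(15, 14) + (15, 3): same x and y₁ ≡ -y₂, so the sum is the point at infinity.

O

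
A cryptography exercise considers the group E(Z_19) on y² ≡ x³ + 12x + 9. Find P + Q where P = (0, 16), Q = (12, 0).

(0, 16) + (12, 0). λ = (0 - 16)/(12 - 0) ≡ 3/12 mod 19. 12⁻¹ ≡ 8 (mod 19), so λ ≡ 5.
  x = λ² - 0 - 12 = 25 - 12 ≡ 13; y = λ·(0 - 13) - 16 ≡ 14. → (13, 14)

(13, 14)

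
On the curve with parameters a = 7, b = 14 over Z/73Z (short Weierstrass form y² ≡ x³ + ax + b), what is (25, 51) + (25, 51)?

tangent at (25, 51): λ = (3·25² + 7)/(2·51) ≡ 57/29. 29⁻¹ ≡ 68 (mod 73) since 29·68 = 1972 ≡ 1, so λ ≡ 57·68 ≡ 7.
  x = λ² - 25 - 25 = 49 - 50 ≡ 72; y = λ·(25 - 72) - 51 ≡ 58. → (72, 58)

(72, 58)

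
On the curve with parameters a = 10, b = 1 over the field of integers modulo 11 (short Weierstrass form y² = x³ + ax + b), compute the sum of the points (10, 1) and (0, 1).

(10, 1) + (0, 1). λ = (1 - 1)/(0 - 10) ≡ 0/1 mod 11. 1⁻¹ ≡ 1 (mod 11) since 1·1 = 1 ≡ 1, so λ ≡ 0.
  x = λ² - 10 - 0 = 0 - 10 ≡ 1; y = λ·(10 - 1) - 1 ≡ 10. → (1, 10)

(1, 10)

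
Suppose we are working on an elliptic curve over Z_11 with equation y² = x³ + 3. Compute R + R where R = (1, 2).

tangent at (1, 2): λ = (3·1² + 0)/(2·2) ≡ 3/4. 4⁻¹ ≡ 3 (mod 11) since 4·3 = 12 ≡ 1, so λ ≡ 3·3 ≡ 9.
  x = λ² - 1 - 1 = 81 - 2 ≡ 2; y = λ·(1 - 2) - 2 ≡ 0. → (2, 0)

(2, 0)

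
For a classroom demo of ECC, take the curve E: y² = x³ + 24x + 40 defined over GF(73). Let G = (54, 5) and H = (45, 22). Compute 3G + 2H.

First 3G:
Repeated addition: build up to 3G.
2G: tangent at (54, 5): λ = (3·54² + 24)/(2·5) ≡ 12/10. 10⁻¹ ≡ 22 (mod 73), so λ ≡ 12·22 ≡ 45.
  x = λ² - 54 - 54 = 2025 - 108 ≡ 19; y = λ·(54 - 19) - 5 ≡ 37. → (19, 37)
3G: (19, 37) + (54, 5). λ = (5 - 37)/(54 - 19) ≡ 41/35 mod 73. 35⁻¹ ≡ 48 (mod 73), so λ ≡ 70.
  x = λ² - 19 - 54 = 4900 - 73 ≡ 9; y = λ·(19 - 9) - 37 ≡ 6. → (9, 6)
3G = (9, 6).
Next 2H:
Repeated addition: build up to 2H.
2H: tangent at (45, 22): λ = (3·45² + 24)/(2·22) ≡ 40/44. 44⁻¹ ≡ 5 (mod 73), so λ ≡ 40·5 ≡ 54.
  x = λ² - 45 - 45 = 2916 - 90 ≡ 52; y = λ·(45 - 52) - 22 ≡ 38. → (52, 38)
2H = (52, 38).
Finally 3G + 2H:
(9, 6) + (52, 38). λ = (38 - 6)/(52 - 9) ≡ 32/43 mod 73. 43⁻¹ ≡ 17 (mod 73) since 43·17 = 731 ≡ 1, so λ ≡ 33.
  x = λ² - 9 - 52 = 1089 - 61 ≡ 6; y = λ·(9 - 6) - 6 ≡ 20. → (6, 20)

(6, 20)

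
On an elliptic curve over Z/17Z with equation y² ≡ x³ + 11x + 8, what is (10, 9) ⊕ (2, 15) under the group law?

(13, 6)

(10, 9) + (2, 15). λ = (15 - 9)/(2 - 10) ≡ 6/9 mod 17. 9⁻¹ ≡ 2 (mod 17), so λ ≡ 12.
  x = λ² - 10 - 2 = 144 - 12 ≡ 13; y = λ·(10 - 13) - 9 ≡ 6. → (13, 6)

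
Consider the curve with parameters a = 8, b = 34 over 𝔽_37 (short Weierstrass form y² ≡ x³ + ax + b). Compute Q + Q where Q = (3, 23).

tangent at (3, 23): λ = (3·3² + 8)/(2·23) ≡ 35/9. 9⁻¹ ≡ 33 (mod 37), so λ ≡ 35·33 ≡ 8.
  x = λ² - 3 - 3 = 64 - 6 ≡ 21; y = λ·(3 - 21) - 23 ≡ 18. → (21, 18)

(21, 18)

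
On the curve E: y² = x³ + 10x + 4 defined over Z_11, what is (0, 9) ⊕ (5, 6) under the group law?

(9, 3)

(0, 9) + (5, 6). λ = (6 - 9)/(5 - 0) ≡ 8/5 mod 11. 5⁻¹ ≡ 9 (mod 11) since 5·9 = 45 ≡ 1, so λ ≡ 6.
  x = λ² - 0 - 5 = 36 - 5 ≡ 9; y = λ·(0 - 9) - 9 ≡ 3. → (9, 3)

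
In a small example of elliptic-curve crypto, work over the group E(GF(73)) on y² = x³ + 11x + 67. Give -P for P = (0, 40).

(0, 33)

-(0, 40) = (0, -40 mod 73) = (0, 33).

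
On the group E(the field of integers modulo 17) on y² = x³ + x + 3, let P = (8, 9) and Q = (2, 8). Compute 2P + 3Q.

First 2P:
Repeated addition: build up to 2P.
2P: tangent at (8, 9): λ = (3·8² + 1)/(2·9) ≡ 6/1. 1⁻¹ ≡ 1 (mod 17), so λ ≡ 6·1 ≡ 6.
  x = λ² - 8 - 8 = 36 - 16 ≡ 3; y = λ·(8 - 3) - 9 ≡ 4. → (3, 4)
2P = (3, 4).
Next 3Q:
Repeated addition: build up to 3Q.
2Q: tangent at (2, 8): λ = (3·2² + 1)/(2·8) ≡ 13/16. 16⁻¹ ≡ 16 (mod 17), so λ ≡ 13·16 ≡ 4.
  x = λ² - 2 - 2 = 16 - 4 ≡ 12; y = λ·(2 - 12) - 8 ≡ 3. → (12, 3)
3Q: (12, 3) + (2, 8). λ = (8 - 3)/(2 - 12) ≡ 5/7 mod 17. 7⁻¹ ≡ 5 (mod 17), so λ ≡ 8.
  x = λ² - 12 - 2 = 64 - 14 ≡ 16; y = λ·(12 - 16) - 3 ≡ 16. → (16, 16)
3Q = (16, 16).
Finally 2P + 3Q:
(3, 4) + (16, 16). λ = (16 - 4)/(16 - 3) ≡ 12/13 mod 17. 13⁻¹ ≡ 4 (mod 17), so λ ≡ 14.
  x = λ² - 3 - 16 = 196 - 19 ≡ 7; y = λ·(3 - 7) - 4 ≡ 8. → (7, 8)

(7, 8)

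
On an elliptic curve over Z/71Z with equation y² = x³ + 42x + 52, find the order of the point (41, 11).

2P: tangent at (41, 11): λ = (3·41² + 42)/(2·11) ≡ 44/22. 22⁻¹ ≡ 42 (mod 71), so λ ≡ 44·42 ≡ 2.
  x = λ² - 41 - 41 = 4 - 82 ≡ 64; y = λ·(41 - 64) - 11 ≡ 14. → (64, 14)
3P: (64, 14) + (41, 11). λ = (11 - 14)/(41 - 64) ≡ 68/48 mod 71. 48⁻¹ ≡ 37 (mod 71), so λ ≡ 31.
  x = λ² - 64 - 41 = 961 - 105 ≡ 4; y = λ·(64 - 4) - 14 ≡ 0. → (4, 0)
4P: (4, 0) + (41, 11). λ = (11 - 0)/(41 - 4) ≡ 11/37 mod 71. 37⁻¹ ≡ 48 (mod 71), so λ ≡ 31.
  x = λ² - 4 - 41 = 961 - 45 ≡ 64; y = λ·(4 - 64) - 0 ≡ 57. → (64, 57)
5P: (64, 57) + (41, 11). λ = (11 - 57)/(41 - 64) ≡ 25/48 mod 71. 48⁻¹ ≡ 37 (mod 71), so λ ≡ 2.
  x = λ² - 64 - 41 = 4 - 105 ≡ 41; y = λ·(64 - 41) - 57 ≡ 60. → (41, 60)
6P: (41, 60) + (41, 11): same x and y₁ ≡ -y₂, so the sum is O.
6P = O, so the order is 6.

6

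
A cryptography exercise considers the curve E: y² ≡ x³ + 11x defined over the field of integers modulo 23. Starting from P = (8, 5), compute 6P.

Repeated addition: build up to 6P.
2P: tangent at (8, 5): λ = (3·8² + 11)/(2·5) ≡ 19/10. 10⁻¹ ≡ 7 (mod 23), so λ ≡ 19·7 ≡ 18.
  x = λ² - 8 - 8 = 324 - 16 ≡ 9; y = λ·(8 - 9) - 5 ≡ 0. → (9, 0)
3P: (9, 0) + (8, 5). λ = (5 - 0)/(8 - 9) ≡ 5/22 mod 23. 22⁻¹ ≡ 22 (mod 23) since 22·22 = 484 ≡ 1, so λ ≡ 18.
  x = λ² - 9 - 8 = 324 - 17 ≡ 8; y = λ·(9 - 8) - 0 ≡ 18. → (8, 18)
4P: (8, 18) + (8, 5): same x and y₁ ≡ -y₂, so the sum is O.
5P: O + (8, 5) = (8, 5) (identity).
6P: tangent at (8, 5): λ = (3·8² + 11)/(2·5) ≡ 19/10. 10⁻¹ ≡ 7 (mod 23), so λ ≡ 19·7 ≡ 18.
  x = λ² - 8 - 8 = 324 - 16 ≡ 9; y = λ·(8 - 9) - 5 ≡ 0. → (9, 0)

(9, 0)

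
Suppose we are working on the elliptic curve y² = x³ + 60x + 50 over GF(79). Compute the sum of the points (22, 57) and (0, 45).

(22, 57) + (0, 45). λ = (45 - 57)/(0 - 22) ≡ 67/57 mod 79. 57⁻¹ ≡ 61 (mod 79), so λ ≡ 58.
  x = λ² - 22 - 0 = 3364 - 22 ≡ 24; y = λ·(22 - 24) - 57 ≡ 64. → (24, 64)

(24, 64)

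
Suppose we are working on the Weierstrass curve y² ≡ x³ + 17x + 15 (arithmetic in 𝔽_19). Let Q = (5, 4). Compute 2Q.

(13, 18)

tangent at (5, 4): λ = (3·5² + 17)/(2·4) ≡ 16/8. 8⁻¹ ≡ 12 (mod 19) since 8·12 = 96 ≡ 1, so λ ≡ 16·12 ≡ 2.
  x = λ² - 5 - 5 = 4 - 10 ≡ 13; y = λ·(5 - 13) - 4 ≡ 18. → (13, 18)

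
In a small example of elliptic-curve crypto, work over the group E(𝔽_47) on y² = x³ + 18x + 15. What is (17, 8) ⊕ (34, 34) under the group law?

(12, 19)

(17, 8) + (34, 34). λ = (34 - 8)/(34 - 17) ≡ 26/17 mod 47. 17⁻¹ ≡ 36 (mod 47), so λ ≡ 43.
  x = λ² - 17 - 34 = 1849 - 51 ≡ 12; y = λ·(17 - 12) - 8 ≡ 19. → (12, 19)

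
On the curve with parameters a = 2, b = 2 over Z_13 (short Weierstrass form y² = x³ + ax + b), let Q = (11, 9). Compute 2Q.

tangent at (11, 9): λ = (3·11² + 2)/(2·9) ≡ 1/5. 5⁻¹ ≡ 8 (mod 13) since 5·8 = 40 ≡ 1, so λ ≡ 1·8 ≡ 8.
  x = λ² - 11 - 11 = 64 - 22 ≡ 3; y = λ·(11 - 3) - 9 ≡ 3. → (3, 3)

(3, 3)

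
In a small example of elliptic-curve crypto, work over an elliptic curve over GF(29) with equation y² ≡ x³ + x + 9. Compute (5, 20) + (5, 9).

The two points share x = 5 and their y-coordinates satisfy 20 + 9 ≡ 0 (mod 29), so they are inverses. Their sum is the point at infinity.

O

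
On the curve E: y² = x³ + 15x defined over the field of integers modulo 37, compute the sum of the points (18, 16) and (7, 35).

(0, 0)

(18, 16) + (7, 35). λ = (35 - 16)/(7 - 18) ≡ 19/26 mod 37. 26⁻¹ ≡ 10 (mod 37), so λ ≡ 5.
  x = λ² - 18 - 7 = 25 - 25 ≡ 0; y = λ·(18 - 0) - 16 ≡ 0. → (0, 0)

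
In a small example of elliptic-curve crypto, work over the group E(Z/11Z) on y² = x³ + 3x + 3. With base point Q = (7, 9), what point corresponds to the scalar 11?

(7, 2)

Double-and-add on 11 = (1011)₂. Start with Q = (7, 9) for the leading 1-bit.
double: tangent at (7, 9): λ = (3·7² + 3)/(2·9) ≡ 7/7. 7⁻¹ ≡ 8 (mod 11) since 7·8 = 56 ≡ 1, so λ ≡ 7·8 ≡ 1.
  x = λ² - 7 - 7 = 1 - 14 ≡ 9; y = λ·(7 - 9) - 9 ≡ 0. → (9, 0)
double: (9, 0) + (9, 0): same x and y₁ ≡ -y₂, so the sum is ∞.
add Q: ∞ + (7, 9) = (7, 9) (identity).
double: tangent at (7, 9): λ = (3·7² + 3)/(2·9) ≡ 7/7. 7⁻¹ ≡ 8 (mod 11), so λ ≡ 7·8 ≡ 1.
  x = λ² - 7 - 7 = 1 - 14 ≡ 9; y = λ·(7 - 9) - 9 ≡ 0. → (9, 0)
add Q: (9, 0) + (7, 9). λ = (9 - 0)/(7 - 9) ≡ 9/9 mod 11. 9⁻¹ ≡ 5 (mod 11) since 9·5 = 45 ≡ 1, so λ ≡ 1.
  x = λ² - 9 - 7 = 1 - 16 ≡ 7; y = λ·(9 - 7) - 0 ≡ 2. → (7, 2)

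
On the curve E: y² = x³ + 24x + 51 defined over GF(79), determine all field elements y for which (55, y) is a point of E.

none

x³ + 24x + 51 = 167746 ≡ 29 (mod 79).
29 is a non-residue mod 79; no y exists.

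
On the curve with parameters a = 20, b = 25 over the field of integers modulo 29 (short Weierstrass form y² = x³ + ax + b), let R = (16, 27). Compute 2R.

(4, 16)

tangent at (16, 27): λ = (3·16² + 20)/(2·27) ≡ 5/25. 25⁻¹ ≡ 7 (mod 29) since 25·7 = 175 ≡ 1, so λ ≡ 5·7 ≡ 6.
  x = λ² - 16 - 16 = 36 - 32 ≡ 4; y = λ·(16 - 4) - 27 ≡ 16. → (4, 16)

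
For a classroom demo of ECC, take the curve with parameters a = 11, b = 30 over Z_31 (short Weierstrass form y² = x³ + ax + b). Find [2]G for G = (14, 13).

(7, 4)

tangent at (14, 13): λ = (3·14² + 11)/(2·13) ≡ 10/26. 26⁻¹ ≡ 6 (mod 31), so λ ≡ 10·6 ≡ 29.
  x = λ² - 14 - 14 = 841 - 28 ≡ 7; y = λ·(14 - 7) - 13 ≡ 4. → (7, 4)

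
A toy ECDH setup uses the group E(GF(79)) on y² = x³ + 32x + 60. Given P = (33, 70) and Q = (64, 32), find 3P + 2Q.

First 3P:
Repeated addition: build up to 3P.
2P: tangent at (33, 70): λ = (3·33² + 32)/(2·70) ≡ 60/61. 61⁻¹ ≡ 57 (mod 79), so λ ≡ 60·57 ≡ 23.
  x = λ² - 33 - 33 = 529 - 66 ≡ 68; y = λ·(33 - 68) - 70 ≡ 73. → (68, 73)
3P: (68, 73) + (33, 70). λ = (70 - 73)/(33 - 68) ≡ 76/44 mod 79. 44⁻¹ ≡ 9 (mod 79), so λ ≡ 52.
  x = λ² - 68 - 33 = 2704 - 101 ≡ 75; y = λ·(68 - 75) - 73 ≡ 37. → (75, 37)
3P = (75, 37).
Next 2Q:
Repeated addition: build up to 2Q.
2Q: tangent at (64, 32): λ = (3·64² + 32)/(2·32) ≡ 75/64. 64⁻¹ ≡ 21 (mod 79), so λ ≡ 75·21 ≡ 74.
  x = λ² - 64 - 64 = 5476 - 128 ≡ 55; y = λ·(64 - 55) - 32 ≡ 2. → (55, 2)
2Q = (55, 2).
Finally 3P + 2Q:
(75, 37) + (55, 2). λ = (2 - 37)/(55 - 75) ≡ 44/59 mod 79. 59⁻¹ ≡ 75 (mod 79) since 59·75 = 4425 ≡ 1, so λ ≡ 61.
  x = λ² - 75 - 55 = 3721 - 130 ≡ 36; y = λ·(75 - 36) - 37 ≡ 51. → (36, 51)

(36, 51)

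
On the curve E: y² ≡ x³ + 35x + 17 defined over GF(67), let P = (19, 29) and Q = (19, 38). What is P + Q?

O

The two points share x = 19 and their y-coordinates satisfy 29 + 38 ≡ 0 (mod 67), so they are inverses. Their sum is ∞.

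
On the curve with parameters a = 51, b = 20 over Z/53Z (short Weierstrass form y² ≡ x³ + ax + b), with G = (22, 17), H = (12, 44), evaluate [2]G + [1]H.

First 2G:
Repeated addition: build up to 2G.
2G: tangent at (22, 17): λ = (3·22² + 51)/(2·17) ≡ 19/34. 34⁻¹ ≡ 39 (mod 53) since 34·39 = 1326 ≡ 1, so λ ≡ 19·39 ≡ 52.
  x = λ² - 22 - 22 = 2704 - 44 ≡ 10; y = λ·(22 - 10) - 17 ≡ 24. → (10, 24)
2G = (10, 24).
Finally 2G + H:
(10, 24) + (12, 44). λ = (44 - 24)/(12 - 10) ≡ 20/2 mod 53. 2⁻¹ ≡ 27 (mod 53), so λ ≡ 10.
  x = λ² - 10 - 12 = 100 - 22 ≡ 25; y = λ·(10 - 25) - 24 ≡ 38. → (25, 38)

(25, 38)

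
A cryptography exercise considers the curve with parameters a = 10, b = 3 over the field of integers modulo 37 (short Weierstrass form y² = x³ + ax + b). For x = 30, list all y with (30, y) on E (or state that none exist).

16, 21

x³ + 10x + 3 = 27303 ≡ 34 (mod 37).
Square roots of 34 mod 37: 16 and 21 (since 16² = 256 ≡ 34).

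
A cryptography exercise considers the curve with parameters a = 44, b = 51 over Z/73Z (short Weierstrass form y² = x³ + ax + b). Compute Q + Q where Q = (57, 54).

(68, 12)

tangent at (57, 54): λ = (3·57² + 44)/(2·54) ≡ 9/35. 35⁻¹ ≡ 48 (mod 73), so λ ≡ 9·48 ≡ 67.
  x = λ² - 57 - 57 = 4489 - 114 ≡ 68; y = λ·(57 - 68) - 54 ≡ 12. → (68, 12)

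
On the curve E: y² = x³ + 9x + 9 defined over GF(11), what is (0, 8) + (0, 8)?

(5, 5)

tangent at (0, 8): λ = (3·0² + 9)/(2·8) ≡ 9/5. 5⁻¹ ≡ 9 (mod 11) since 5·9 = 45 ≡ 1, so λ ≡ 9·9 ≡ 4.
  x = λ² - 0 - 0 = 16 - 0 ≡ 5; y = λ·(0 - 5) - 8 ≡ 5. → (5, 5)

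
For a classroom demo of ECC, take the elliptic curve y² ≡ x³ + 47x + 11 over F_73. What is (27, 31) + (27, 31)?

tangent at (27, 31): λ = (3·27² + 47)/(2·31) ≡ 44/62. 62⁻¹ ≡ 53 (mod 73), so λ ≡ 44·53 ≡ 69.
  x = λ² - 27 - 27 = 4761 - 54 ≡ 35; y = λ·(27 - 35) - 31 ≡ 1. → (35, 1)

(35, 1)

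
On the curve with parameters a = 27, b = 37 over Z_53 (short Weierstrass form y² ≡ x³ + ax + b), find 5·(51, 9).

Write G = (51, 9).
Repeated addition: build up to 5G.
2G: tangent at (51, 9): λ = (3·51² + 27)/(2·9) ≡ 39/18. 18⁻¹ ≡ 3 (mod 53) since 18·3 = 54 ≡ 1, so λ ≡ 39·3 ≡ 11.
  x = λ² - 51 - 51 = 121 - 102 ≡ 19; y = λ·(51 - 19) - 9 ≡ 25. → (19, 25)
3G: (19, 25) + (51, 9). λ = (9 - 25)/(51 - 19) ≡ 37/32 mod 53. 32⁻¹ ≡ 5 (mod 53), so λ ≡ 26.
  x = λ² - 19 - 51 = 676 - 70 ≡ 23; y = λ·(19 - 23) - 25 ≡ 30. → (23, 30)
4G: (23, 30) + (51, 9). λ = (9 - 30)/(51 - 23) ≡ 32/28 mod 53. 28⁻¹ ≡ 36 (mod 53), so λ ≡ 39.
  x = λ² - 23 - 51 = 1521 - 74 ≡ 16; y = λ·(23 - 16) - 30 ≡ 31. → (16, 31)
5G: (16, 31) + (51, 9). λ = (9 - 31)/(51 - 16) ≡ 31/35 mod 53. 35⁻¹ ≡ 50 (mod 53) since 35·50 = 1750 ≡ 1, so λ ≡ 13.
  x = λ² - 16 - 51 = 169 - 67 ≡ 49; y = λ·(16 - 49) - 31 ≡ 17. → (49, 17)

(49, 17)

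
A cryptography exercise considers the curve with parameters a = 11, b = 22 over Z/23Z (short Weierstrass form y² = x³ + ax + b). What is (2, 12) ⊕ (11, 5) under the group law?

(2, 12) + (11, 5). λ = (5 - 12)/(11 - 2) ≡ 16/9 mod 23. 9⁻¹ ≡ 18 (mod 23) since 9·18 = 162 ≡ 1, so λ ≡ 12.
  x = λ² - 2 - 11 = 144 - 13 ≡ 16; y = λ·(2 - 16) - 12 ≡ 4. → (16, 4)

(16, 4)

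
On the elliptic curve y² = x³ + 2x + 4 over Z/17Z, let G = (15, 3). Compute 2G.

(0, 15)

tangent at (15, 3): λ = (3·15² + 2)/(2·3) ≡ 14/6. 6⁻¹ ≡ 3 (mod 17), so λ ≡ 14·3 ≡ 8.
  x = λ² - 15 - 15 = 64 - 30 ≡ 0; y = λ·(15 - 0) - 3 ≡ 15. → (0, 15)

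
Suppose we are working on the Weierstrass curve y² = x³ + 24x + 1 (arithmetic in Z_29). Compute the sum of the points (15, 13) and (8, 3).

(11, 1)

(15, 13) + (8, 3). λ = (3 - 13)/(8 - 15) ≡ 19/22 mod 29. 22⁻¹ ≡ 4 (mod 29), so λ ≡ 18.
  x = λ² - 15 - 8 = 324 - 23 ≡ 11; y = λ·(15 - 11) - 13 ≡ 1. → (11, 1)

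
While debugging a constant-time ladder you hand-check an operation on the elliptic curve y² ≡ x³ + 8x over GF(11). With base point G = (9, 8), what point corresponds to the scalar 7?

Double-and-add on 7 = (111)₂. Start with G = (9, 8) for the leading 1-bit.
double: tangent at (9, 8): λ = (3·9² + 8)/(2·8) ≡ 9/5. 5⁻¹ ≡ 9 (mod 11), so λ ≡ 9·9 ≡ 4.
  x = λ² - 9 - 9 = 16 - 18 ≡ 9; y = λ·(9 - 9) - 8 ≡ 3. → (9, 3)
add G: (9, 3) + (9, 8): same x and y₁ ≡ -y₂, so the sum is 𝒪.
double: 𝒪 + 𝒪 = 𝒪 (identity).
add G: 𝒪 + (9, 8) = (9, 8) (identity).

(9, 8)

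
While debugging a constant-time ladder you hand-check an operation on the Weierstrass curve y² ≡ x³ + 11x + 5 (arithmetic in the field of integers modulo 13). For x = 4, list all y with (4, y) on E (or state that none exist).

3, 10

x³ + 11x + 5 = 113 ≡ 9 (mod 13).
Square roots of 9 mod 13: 3 and 10 (since 3² = 9 ≡ 9).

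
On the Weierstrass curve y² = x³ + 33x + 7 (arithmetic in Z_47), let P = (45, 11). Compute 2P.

tangent at (45, 11): λ = (3·45² + 33)/(2·11) ≡ 45/22. 22⁻¹ ≡ 15 (mod 47), so λ ≡ 45·15 ≡ 17.
  x = λ² - 45 - 45 = 289 - 90 ≡ 11; y = λ·(45 - 11) - 11 ≡ 3. → (11, 3)

(11, 3)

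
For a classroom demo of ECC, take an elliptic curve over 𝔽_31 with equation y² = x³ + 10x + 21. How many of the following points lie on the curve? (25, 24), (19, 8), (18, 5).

1

(25, 24): 24² ≡ 18, rhs ≡ 24 → off.
(19, 8): 8² ≡ 2, rhs ≡ 2 → on.
(18, 5): 5² ≡ 25, rhs ≡ 19 → off.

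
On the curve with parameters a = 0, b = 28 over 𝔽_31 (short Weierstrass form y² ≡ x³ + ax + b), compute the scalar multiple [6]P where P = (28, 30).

(21, 12)

Repeated addition: build up to 6P.
2P: tangent at (28, 30): λ = (3·28² + 0)/(2·30) ≡ 27/29. 29⁻¹ ≡ 15 (mod 31), so λ ≡ 27·15 ≡ 2.
  x = λ² - 28 - 28 = 4 - 56 ≡ 10; y = λ·(28 - 10) - 30 ≡ 6. → (10, 6)
3P: (10, 6) + (28, 30). λ = (30 - 6)/(28 - 10) ≡ 24/18 mod 31. 18⁻¹ ≡ 19 (mod 31), so λ ≡ 22.
  x = λ² - 10 - 28 = 484 - 38 ≡ 12; y = λ·(10 - 12) - 6 ≡ 12. → (12, 12)
4P: (12, 12) + (28, 30). λ = (30 - 12)/(28 - 12) ≡ 18/16 mod 31. 16⁻¹ ≡ 2 (mod 31), so λ ≡ 5.
  x = λ² - 12 - 28 = 25 - 40 ≡ 16; y = λ·(12 - 16) - 12 ≡ 30. → (16, 30)
5P: (16, 30) + (28, 30). λ = (30 - 30)/(28 - 16) ≡ 0/12 mod 31. 12⁻¹ ≡ 13 (mod 31) since 12·13 = 156 ≡ 1, so λ ≡ 0.
  x = λ² - 16 - 28 = 0 - 44 ≡ 18; y = λ·(16 - 18) - 30 ≡ 1. → (18, 1)
6P: (18, 1) + (28, 30). λ = (30 - 1)/(28 - 18) ≡ 29/10 mod 31. 10⁻¹ ≡ 28 (mod 31), so λ ≡ 6.
  x = λ² - 18 - 28 = 36 - 46 ≡ 21; y = λ·(18 - 21) - 1 ≡ 12. → (21, 12)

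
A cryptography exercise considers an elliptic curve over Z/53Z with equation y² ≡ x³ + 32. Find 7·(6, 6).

Write Q = (6, 6).
Double-and-add on 7 = (111)₂. Start with Q = (6, 6) for the leading 1-bit.
double: tangent at (6, 6): λ = (3·6² + 0)/(2·6) ≡ 2/12. 12⁻¹ ≡ 31 (mod 53), so λ ≡ 2·31 ≡ 9.
  x = λ² - 6 - 6 = 81 - 12 ≡ 16; y = λ·(6 - 16) - 6 ≡ 10. → (16, 10)
add Q: (16, 10) + (6, 6). λ = (6 - 10)/(6 - 16) ≡ 49/43 mod 53. 43⁻¹ ≡ 37 (mod 53) since 43·37 = 1591 ≡ 1, so λ ≡ 11.
  x = λ² - 16 - 6 = 121 - 22 ≡ 46; y = λ·(16 - 46) - 10 ≡ 31. → (46, 31)
double: tangent at (46, 31): λ = (3·46² + 0)/(2·31) ≡ 41/9. 9⁻¹ ≡ 6 (mod 53), so λ ≡ 41·6 ≡ 34.
  x = λ² - 46 - 46 = 1156 - 92 ≡ 4; y = λ·(46 - 4) - 31 ≡ 19. → (4, 19)
add Q: (4, 19) + (6, 6). λ = (6 - 19)/(6 - 4) ≡ 40/2 mod 53. 2⁻¹ ≡ 27 (mod 53), so λ ≡ 20.
  x = λ² - 4 - 6 = 400 - 10 ≡ 19; y = λ·(4 - 19) - 19 ≡ 52. → (19, 52)

(19, 52)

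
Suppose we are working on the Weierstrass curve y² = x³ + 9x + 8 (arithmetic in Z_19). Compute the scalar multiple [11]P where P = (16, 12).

Repeated addition: build up to 11P.
2P: tangent at (16, 12): λ = (3·16² + 9)/(2·12) ≡ 17/5. 5⁻¹ ≡ 4 (mod 19), so λ ≡ 17·4 ≡ 11.
  x = λ² - 16 - 16 = 121 - 32 ≡ 13; y = λ·(16 - 13) - 12 ≡ 2. → (13, 2)
3P: (13, 2) + (16, 12). λ = (12 - 2)/(16 - 13) ≡ 10/3 mod 19. 3⁻¹ ≡ 13 (mod 19), so λ ≡ 16.
  x = λ² - 13 - 16 = 256 - 29 ≡ 18; y = λ·(13 - 18) - 2 ≡ 13. → (18, 13)
4P: (18, 13) + (16, 12). λ = (12 - 13)/(16 - 18) ≡ 18/17 mod 19. 17⁻¹ ≡ 9 (mod 19) since 17·9 = 153 ≡ 1, so λ ≡ 10.
  x = λ² - 18 - 16 = 100 - 34 ≡ 9; y = λ·(18 - 9) - 13 ≡ 1. → (9, 1)
5P: (9, 1) + (16, 12). λ = (12 - 1)/(16 - 9) ≡ 11/7 mod 19. 7⁻¹ ≡ 11 (mod 19), so λ ≡ 7.
  x = λ² - 9 - 16 = 49 - 25 ≡ 5; y = λ·(9 - 5) - 1 ≡ 8. → (5, 8)
6P: (5, 8) + (16, 12). λ = (12 - 8)/(16 - 5) ≡ 4/11 mod 19. 11⁻¹ ≡ 7 (mod 19) since 11·7 = 77 ≡ 1, so λ ≡ 9.
  x = λ² - 5 - 16 = 81 - 21 ≡ 3; y = λ·(5 - 3) - 8 ≡ 10. → (3, 10)
7P: (3, 10) + (16, 12). λ = (12 - 10)/(16 - 3) ≡ 2/13 mod 19. 13⁻¹ ≡ 3 (mod 19), so λ ≡ 6.
  x = λ² - 3 - 16 = 36 - 19 ≡ 17; y = λ·(3 - 17) - 10 ≡ 1. → (17, 1)
8P: (17, 1) + (16, 12). λ = (12 - 1)/(16 - 17) ≡ 11/18 mod 19. 18⁻¹ ≡ 18 (mod 19), so λ ≡ 8.
  x = λ² - 17 - 16 = 64 - 33 ≡ 12; y = λ·(17 - 12) - 1 ≡ 1. → (12, 1)
9P: (12, 1) + (16, 12). λ = (12 - 1)/(16 - 12) ≡ 11/4 mod 19. 4⁻¹ ≡ 5 (mod 19), so λ ≡ 17.
  x = λ² - 12 - 16 = 289 - 28 ≡ 14; y = λ·(12 - 14) - 1 ≡ 3. → (14, 3)
10P: (14, 3) + (16, 12). λ = (12 - 3)/(16 - 14) ≡ 9/2 mod 19. 2⁻¹ ≡ 10 (mod 19), so λ ≡ 14.
  x = λ² - 14 - 16 = 196 - 30 ≡ 14; y = λ·(14 - 14) - 3 ≡ 16. → (14, 16)
11P: (14, 16) + (16, 12). λ = (12 - 16)/(16 - 14) ≡ 15/2 mod 19. 2⁻¹ ≡ 10 (mod 19) since 2·10 = 20 ≡ 1, so λ ≡ 17.
  x = λ² - 14 - 16 = 289 - 30 ≡ 12; y = λ·(14 - 12) - 16 ≡ 18. → (12, 18)

(12, 18)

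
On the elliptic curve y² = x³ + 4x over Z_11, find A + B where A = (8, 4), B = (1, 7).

(8, 4) + (1, 7). λ = (7 - 4)/(1 - 8) ≡ 3/4 mod 11. 4⁻¹ ≡ 3 (mod 11), so λ ≡ 9.
  x = λ² - 8 - 1 = 81 - 9 ≡ 6; y = λ·(8 - 6) - 4 ≡ 3. → (6, 3)

(6, 3)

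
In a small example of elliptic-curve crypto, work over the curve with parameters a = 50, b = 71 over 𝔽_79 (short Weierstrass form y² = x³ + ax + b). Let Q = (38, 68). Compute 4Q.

Double-and-add on 4 = (100)₂. Start with Q = (38, 68) for the leading 1-bit.
double: tangent at (38, 68): λ = (3·38² + 50)/(2·68) ≡ 37/57. 57⁻¹ ≡ 61 (mod 79) since 57·61 = 3477 ≡ 1, so λ ≡ 37·61 ≡ 45.
  x = λ² - 38 - 38 = 2025 - 76 ≡ 53; y = λ·(38 - 53) - 68 ≡ 47. → (53, 47)
double: tangent at (53, 47): λ = (3·53² + 50)/(2·47) ≡ 24/15. 15⁻¹ ≡ 58 (mod 79), so λ ≡ 24·58 ≡ 49.
  x = λ² - 53 - 53 = 2401 - 106 ≡ 4; y = λ·(53 - 4) - 47 ≡ 63. → (4, 63)

(4, 63)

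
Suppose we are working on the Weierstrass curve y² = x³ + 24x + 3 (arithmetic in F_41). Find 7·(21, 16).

Write P = (21, 16).
Repeated addition: build up to 7P.
2P: tangent at (21, 16): λ = (3·21² + 24)/(2·16) ≡ 35/32. 32⁻¹ ≡ 9 (mod 41), so λ ≡ 35·9 ≡ 28.
  x = λ² - 21 - 21 = 784 - 42 ≡ 4; y = λ·(21 - 4) - 16 ≡ 9. → (4, 9)
3P: (4, 9) + (21, 16). λ = (16 - 9)/(21 - 4) ≡ 7/17 mod 41. 17⁻¹ ≡ 29 (mod 41), so λ ≡ 39.
  x = λ² - 4 - 21 = 1521 - 25 ≡ 20; y = λ·(4 - 20) - 9 ≡ 23. → (20, 23)
4P: (20, 23) + (21, 16). λ = (16 - 23)/(21 - 20) ≡ 34/1 mod 41. 1⁻¹ ≡ 1 (mod 41), so λ ≡ 34.
  x = λ² - 20 - 21 = 1156 - 41 ≡ 8; y = λ·(20 - 8) - 23 ≡ 16. → (8, 16)
5P: (8, 16) + (21, 16). λ = (16 - 16)/(21 - 8) ≡ 0/13 mod 41. 13⁻¹ ≡ 19 (mod 41), so λ ≡ 0.
  x = λ² - 8 - 21 = 0 - 29 ≡ 12; y = λ·(8 - 12) - 16 ≡ 25. → (12, 25)
6P: (12, 25) + (21, 16). λ = (16 - 25)/(21 - 12) ≡ 32/9 mod 41. 9⁻¹ ≡ 32 (mod 41) since 9·32 = 288 ≡ 1, so λ ≡ 40.
  x = λ² - 12 - 21 = 1600 - 33 ≡ 9; y = λ·(12 - 9) - 25 ≡ 13. → (9, 13)
7P: (9, 13) + (21, 16). λ = (16 - 13)/(21 - 9) ≡ 3/12 mod 41. 12⁻¹ ≡ 24 (mod 41) since 12·24 = 288 ≡ 1, so λ ≡ 31.
  x = λ² - 9 - 21 = 961 - 30 ≡ 29; y = λ·(9 - 29) - 13 ≡ 23. → (29, 23)

(29, 23)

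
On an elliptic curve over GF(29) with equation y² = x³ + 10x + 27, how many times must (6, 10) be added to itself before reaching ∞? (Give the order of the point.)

2P: tangent at (6, 10): λ = (3·6² + 10)/(2·10) ≡ 2/20. 20⁻¹ ≡ 16 (mod 29) since 20·16 = 320 ≡ 1, so λ ≡ 2·16 ≡ 3.
  x = λ² - 6 - 6 = 9 - 12 ≡ 26; y = λ·(6 - 26) - 10 ≡ 17. → (26, 17)
3P: (26, 17) + (6, 10). λ = (10 - 17)/(6 - 26) ≡ 22/9 mod 29. 9⁻¹ ≡ 13 (mod 29), so λ ≡ 25.
  x = λ² - 26 - 6 = 625 - 32 ≡ 13; y = λ·(26 - 13) - 17 ≡ 18. → (13, 18)
4P: (13, 18) + (6, 10). λ = (10 - 18)/(6 - 13) ≡ 21/22 mod 29. 22⁻¹ ≡ 4 (mod 29), so λ ≡ 26.
  x = λ² - 13 - 6 = 676 - 19 ≡ 19; y = λ·(13 - 19) - 18 ≡ 0. → (19, 0)
5P: (19, 0) + (6, 10). λ = (10 - 0)/(6 - 19) ≡ 10/16 mod 29. 16⁻¹ ≡ 20 (mod 29) since 16·20 = 320 ≡ 1, so λ ≡ 26.
  x = λ² - 19 - 6 = 676 - 25 ≡ 13; y = λ·(19 - 13) - 0 ≡ 11. → (13, 11)
6P: (13, 11) + (6, 10). λ = (10 - 11)/(6 - 13) ≡ 28/22 mod 29. 22⁻¹ ≡ 4 (mod 29) since 22·4 = 88 ≡ 1, so λ ≡ 25.
  x = λ² - 13 - 6 = 625 - 19 ≡ 26; y = λ·(13 - 26) - 11 ≡ 12. → (26, 12)
7P: (26, 12) + (6, 10). λ = (10 - 12)/(6 - 26) ≡ 27/9 mod 29. 9⁻¹ ≡ 13 (mod 29) since 9·13 = 117 ≡ 1, so λ ≡ 3.
  x = λ² - 26 - 6 = 9 - 32 ≡ 6; y = λ·(26 - 6) - 12 ≡ 19. → (6, 19)
8P: (6, 19) + (6, 10): same x and y₁ ≡ -y₂, so the sum is ∞.
8P = ∞, so the order is 8.

8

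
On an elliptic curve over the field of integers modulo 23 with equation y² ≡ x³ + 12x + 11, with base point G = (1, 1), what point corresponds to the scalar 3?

(10, 21)

Repeated addition: build up to 3G.
2G: tangent at (1, 1): λ = (3·1² + 12)/(2·1) ≡ 15/2. 2⁻¹ ≡ 12 (mod 23), so λ ≡ 15·12 ≡ 19.
  x = λ² - 1 - 1 = 361 - 2 ≡ 14; y = λ·(1 - 14) - 1 ≡ 5. → (14, 5)
3G: (14, 5) + (1, 1). λ = (1 - 5)/(1 - 14) ≡ 19/10 mod 23. 10⁻¹ ≡ 7 (mod 23) since 10·7 = 70 ≡ 1, so λ ≡ 18.
  x = λ² - 14 - 1 = 324 - 15 ≡ 10; y = λ·(14 - 10) - 5 ≡ 21. → (10, 21)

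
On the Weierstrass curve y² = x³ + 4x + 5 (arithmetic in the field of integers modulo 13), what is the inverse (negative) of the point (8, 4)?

-(8, 4) = (8, -4 mod 13) = (8, 9).

(8, 9)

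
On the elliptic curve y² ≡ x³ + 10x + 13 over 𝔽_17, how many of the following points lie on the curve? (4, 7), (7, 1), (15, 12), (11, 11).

(4, 7): 7² ≡ 15, rhs ≡ 15 → on.
(7, 1): 1² ≡ 1, rhs ≡ 1 → on.
(15, 12): 12² ≡ 8, rhs ≡ 2 → off.
(11, 11): 11² ≡ 2, rhs ≡ 9 → off.

2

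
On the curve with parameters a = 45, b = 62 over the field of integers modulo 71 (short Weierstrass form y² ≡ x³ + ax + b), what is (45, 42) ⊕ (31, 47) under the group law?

(52, 67)

(45, 42) + (31, 47). λ = (47 - 42)/(31 - 45) ≡ 5/57 mod 71. 57⁻¹ ≡ 5 (mod 71) since 57·5 = 285 ≡ 1, so λ ≡ 25.
  x = λ² - 45 - 31 = 625 - 76 ≡ 52; y = λ·(45 - 52) - 42 ≡ 67. → (52, 67)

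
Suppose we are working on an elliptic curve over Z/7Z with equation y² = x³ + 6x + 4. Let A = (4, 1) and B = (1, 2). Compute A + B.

(4, 1) + (1, 2). λ = (2 - 1)/(1 - 4) ≡ 1/4 mod 7. 4⁻¹ ≡ 2 (mod 7), so λ ≡ 2.
  x = λ² - 4 - 1 = 4 - 5 ≡ 6; y = λ·(4 - 6) - 1 ≡ 2. → (6, 2)

(6, 2)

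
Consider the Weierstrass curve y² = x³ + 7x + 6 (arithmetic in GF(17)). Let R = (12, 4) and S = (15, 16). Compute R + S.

(12, 4) + (15, 16). λ = (16 - 4)/(15 - 12) ≡ 12/3 mod 17. 3⁻¹ ≡ 6 (mod 17), so λ ≡ 4.
  x = λ² - 12 - 15 = 16 - 27 ≡ 6; y = λ·(12 - 6) - 4 ≡ 3. → (6, 3)

(6, 3)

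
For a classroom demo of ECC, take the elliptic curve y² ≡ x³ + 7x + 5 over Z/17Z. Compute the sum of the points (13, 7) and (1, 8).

(1, 9)

(13, 7) + (1, 8). λ = (8 - 7)/(1 - 13) ≡ 1/5 mod 17. 5⁻¹ ≡ 7 (mod 17) since 5·7 = 35 ≡ 1, so λ ≡ 7.
  x = λ² - 13 - 1 = 49 - 14 ≡ 1; y = λ·(13 - 1) - 7 ≡ 9. → (1, 9)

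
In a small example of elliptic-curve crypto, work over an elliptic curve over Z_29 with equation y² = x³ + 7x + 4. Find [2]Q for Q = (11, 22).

tangent at (11, 22): λ = (3·11² + 7)/(2·22) ≡ 22/15. 15⁻¹ ≡ 2 (mod 29) since 15·2 = 30 ≡ 1, so λ ≡ 22·2 ≡ 15.
  x = λ² - 11 - 11 = 225 - 22 ≡ 0; y = λ·(11 - 0) - 22 ≡ 27. → (0, 27)

(0, 27)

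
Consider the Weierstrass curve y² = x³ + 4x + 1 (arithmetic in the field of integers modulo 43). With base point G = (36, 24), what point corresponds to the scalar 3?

Repeated addition: build up to 3G.
2G: tangent at (36, 24): λ = (3·36² + 4)/(2·24) ≡ 22/5. 5⁻¹ ≡ 26 (mod 43), so λ ≡ 22·26 ≡ 13.
  x = λ² - 36 - 36 = 169 - 72 ≡ 11; y = λ·(36 - 11) - 24 ≡ 0. → (11, 0)
3G: (11, 0) + (36, 24). λ = (24 - 0)/(36 - 11) ≡ 24/25 mod 43. 25⁻¹ ≡ 31 (mod 43) since 25·31 = 775 ≡ 1, so λ ≡ 13.
  x = λ² - 11 - 36 = 169 - 47 ≡ 36; y = λ·(11 - 36) - 0 ≡ 19. → (36, 19)

(36, 19)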